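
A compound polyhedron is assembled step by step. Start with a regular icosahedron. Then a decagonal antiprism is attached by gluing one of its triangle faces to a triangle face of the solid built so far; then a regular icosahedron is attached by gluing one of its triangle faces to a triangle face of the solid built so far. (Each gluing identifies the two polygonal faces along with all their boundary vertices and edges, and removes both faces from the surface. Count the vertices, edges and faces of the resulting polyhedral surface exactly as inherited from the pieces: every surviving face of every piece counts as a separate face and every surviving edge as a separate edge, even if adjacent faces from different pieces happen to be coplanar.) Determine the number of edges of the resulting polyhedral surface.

94

A regular icosahedron: V=12, E=30, F=20.
Attach a decagonal antiprism (V=20, E=40, F=22) along a 3-gon: merge 3 vertices and 3 edges, delete both glued faces → V=29, E=67, F=40.
Attach a regular icosahedron (V=12, E=30, F=20) along a 3-gon: merge 3 vertices and 3 edges, delete both glued faces → V=38, E=94, F=58.
Check: V − E + F = 38 − 94 + 58 = 2.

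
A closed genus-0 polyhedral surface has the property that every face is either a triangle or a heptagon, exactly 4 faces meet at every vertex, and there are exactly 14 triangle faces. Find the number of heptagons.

2

Let x be the number of heptagons; then F = 14 + x.
Edge–face incidences: 2E = 3·14 + 7·x = 42 + 7x.
Every vertex has degree 4, so 4V = 2E.
Euler: V − E + F = 2 ⇒ (2E)/4 − E + (14 + x) = 2.
Multiply by 8: 2·(2E) − 4·(2E) + 8·(14 + x) = 16, i.e. 112 + 8x − 2·(42 + 7x) = 16.
Collecting terms: −6x + 28 = 16, so −6x = −12, so x = 2.
Then 2E = 42 + 7·2 = 56, so E = 28, V = 2E/4 = 14, F = 14 + 2 = 16.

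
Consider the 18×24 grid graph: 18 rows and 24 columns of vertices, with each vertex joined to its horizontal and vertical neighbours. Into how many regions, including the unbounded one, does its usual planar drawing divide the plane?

392

The grid has V = 18·24 = 432 vertices and E = 18·23 + 24·17 = 822 edges.
F = 2 − V + E = 2 − 432 + 822 = 392.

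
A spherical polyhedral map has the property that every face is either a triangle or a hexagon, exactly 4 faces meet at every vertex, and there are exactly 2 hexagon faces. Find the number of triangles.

12

Let x be the number of triangles; then F = 2 + x.
Edge–face incidences: 2E = 6·2 + 3·x = 12 + 3x.
Every vertex has degree 4, so 4V = 2E.
Euler: V − E + F = 2 ⇒ (2E)/4 − E + (2 + x) = 2.
Multiply by 8: 2·(2E) − 4·(2E) + 8·(2 + x) = 16, i.e. 16 + 8x − 2·(12 + 3x) = 16.
Collecting terms: 2x − 8 = 16, so 2x = 24, so x = 12.
Then 2E = 12 + 3·12 = 48, so E = 24, V = 2E/4 = 12, F = 2 + 12 = 14.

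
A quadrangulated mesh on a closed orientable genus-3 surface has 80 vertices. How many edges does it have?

168

χ = 2 − 2·3 = -4, and every face is a square so 4F = 2E.
V − E + F = -4 with E = 4F/2 gives 80 − (4/2 − 1)·F = -4, so F = 84 and E = 168.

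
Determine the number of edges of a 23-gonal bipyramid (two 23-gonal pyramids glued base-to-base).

69

A bipyramid over an n-gon has 2n triangular faces and n + 2 vertices: V = 23 + 2 = 25, E = 3·23 = 69, F = 2·23 = 46.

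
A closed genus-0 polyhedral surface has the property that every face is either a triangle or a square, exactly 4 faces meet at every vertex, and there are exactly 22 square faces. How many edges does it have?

56

Let x be the number of triangles; then F = 22 + x.
Edge–face incidences: 2E = 4·22 + 3·x = 88 + 3x.
Every vertex has degree 4, so 4V = 2E.
Euler: V − E + F = 2 ⇒ (2E)/4 − E + (22 + x) = 2.
Multiply by 8: 2·(2E) − 4·(2E) + 8·(22 + x) = 16, i.e. 176 + 8x − 2·(88 + 3x) = 16.
Collecting terms: 2x = 16, so x = 8.
Then 2E = 88 + 3·8 = 112, so E = 56, V = 2E/4 = 28, F = 22 + 8 = 30.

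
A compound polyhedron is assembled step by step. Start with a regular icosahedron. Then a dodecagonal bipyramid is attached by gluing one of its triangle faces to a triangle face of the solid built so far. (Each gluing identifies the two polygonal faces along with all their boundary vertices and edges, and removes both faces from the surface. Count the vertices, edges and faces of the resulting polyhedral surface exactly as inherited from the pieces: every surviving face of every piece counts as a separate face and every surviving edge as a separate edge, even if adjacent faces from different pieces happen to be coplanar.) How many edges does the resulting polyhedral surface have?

63

A regular icosahedron: V=12, E=30, F=20.
Attach a dodecagonal bipyramid (V=14, E=36, F=24) along a 3-gon: merge 3 vertices and 3 edges, delete both glued faces → V=23, E=63, F=42.
Check: V − E + F = 23 − 63 + 42 = 2.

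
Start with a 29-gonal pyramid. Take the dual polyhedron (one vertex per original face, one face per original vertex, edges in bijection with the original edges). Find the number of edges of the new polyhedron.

58

The base solid has V = 30, E = 58, F = 30.
The dual swaps V and F and preserves E: V′ = F = 30, E′ = E = 58, F′ = V = 30.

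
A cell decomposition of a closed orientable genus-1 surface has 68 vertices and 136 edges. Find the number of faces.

68

For a closed orientable surface of genus 1, χ = 2 − 2·1 = 0.
F = 0 − V + E = 0 − 68 + 136 = 68.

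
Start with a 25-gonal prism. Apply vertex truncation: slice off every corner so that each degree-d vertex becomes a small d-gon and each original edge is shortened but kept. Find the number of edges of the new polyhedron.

225

The base solid has V = 50, E = 75, F = 27.
Truncation replaces each original edge-end by a new vertex, so V′ = 2E = 150.
Each original edge survives, and each old vertex of degree d contributes d new edges; summing degrees gives Σd = 2E, so E′ = E + 2E = 3E = 225.
Each original face survives and each original vertex becomes one new face: F′ = F + V = 77.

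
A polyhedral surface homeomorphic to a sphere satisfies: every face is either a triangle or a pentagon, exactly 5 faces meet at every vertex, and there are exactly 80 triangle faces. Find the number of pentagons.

Let x be the number of pentagons; then F = 80 + x.
Edge–face incidences: 2E = 3·80 + 5·x = 240 + 5x.
Every vertex has degree 5, so 5V = 2E.
Euler: V − E + F = 2 ⇒ (2E)/5 − E + (80 + x) = 2.
Multiply by 10: 2·(2E) − 5·(2E) + 10·(80 + x) = 20, i.e. 800 + 10x − 3·(240 + 5x) = 20.
Collecting terms: −5x + 80 = 20, so −5x = −60, so x = 12.
Then 2E = 240 + 5·12 = 300, so E = 150, V = 2E/5 = 60, F = 80 + 12 = 92.

12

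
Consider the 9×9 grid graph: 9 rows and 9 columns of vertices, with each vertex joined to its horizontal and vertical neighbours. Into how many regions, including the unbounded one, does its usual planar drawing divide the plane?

The grid has V = 9·9 = 81 vertices and E = 9·8 + 9·8 = 144 edges.
F = 2 − V + E = 2 − 81 + 144 = 65.

65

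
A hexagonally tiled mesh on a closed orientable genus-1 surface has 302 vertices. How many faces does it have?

χ = 2 − 2·1 = 0, and every face is a hexagon so 6F = 2E.
V − E + F = 0 with E = 6F/2 gives 302 − (6/2 − 1)·F = 0, so F = 151 and E = 453.

151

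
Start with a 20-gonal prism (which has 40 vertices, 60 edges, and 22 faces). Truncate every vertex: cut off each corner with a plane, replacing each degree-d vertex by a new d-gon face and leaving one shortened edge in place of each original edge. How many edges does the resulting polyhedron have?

Truncation replaces each original edge-end by a new vertex, so V′ = 2E = 120.
Each original edge survives, and each old vertex of degree d contributes d new edges; summing degrees gives Σd = 2E, so E′ = E + 2E = 3E = 180.
Each original face survives and each original vertex becomes one new face: F′ = F + V = 62.

180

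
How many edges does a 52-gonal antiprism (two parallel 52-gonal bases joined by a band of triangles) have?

An antiprism on an n-gon has two n-gon caps and 2n triangles: V = 2·52 = 104, E = 4·52 = 208, F = 2·52 + 2 = 106.

208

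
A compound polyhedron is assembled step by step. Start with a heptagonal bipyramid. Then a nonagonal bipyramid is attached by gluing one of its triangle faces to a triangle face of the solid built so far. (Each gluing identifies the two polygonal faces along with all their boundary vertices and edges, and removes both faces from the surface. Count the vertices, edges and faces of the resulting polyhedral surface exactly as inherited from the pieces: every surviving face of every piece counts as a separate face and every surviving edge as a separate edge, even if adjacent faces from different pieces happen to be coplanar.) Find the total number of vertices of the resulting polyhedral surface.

17

A heptagonal bipyramid: V=9, E=21, F=14.
Attach a nonagonal bipyramid (V=11, E=27, F=18) along a 3-gon: merge 3 vertices and 3 edges, delete both glued faces → V=17, E=45, F=30.
Check: V − E + F = 17 − 45 + 30 = 2.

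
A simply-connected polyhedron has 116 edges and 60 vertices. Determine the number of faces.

Here V − E + F = 2.
F = 2 − V + E = 2 − 60 + 116 = 58.

58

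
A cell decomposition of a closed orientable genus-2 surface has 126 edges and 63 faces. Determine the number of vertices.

For a closed orientable surface of genus 2, χ = 2 − 2·2 = -2.
V = -2 + E − F = -2 + 126 − 63 = 61.

61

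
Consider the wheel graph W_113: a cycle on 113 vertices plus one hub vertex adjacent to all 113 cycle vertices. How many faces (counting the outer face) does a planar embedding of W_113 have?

114

W_113 has V = 113 + 1 = 114 vertices and E = 2·113 = 226 edges.
By Euler's formula F = 2 − V + E = 2 − 114 + 226 = 114.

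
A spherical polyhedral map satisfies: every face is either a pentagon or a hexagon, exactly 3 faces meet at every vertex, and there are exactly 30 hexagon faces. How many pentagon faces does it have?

Let x be the number of pentagons; then F = 30 + x.
Edge–face incidences: 2E = 6·30 + 5·x = 180 + 5x.
Every vertex has degree 3, so 3V = 2E.
Euler: V − E + F = 2 ⇒ (2E)/3 − E + (30 + x) = 2.
Multiply by 6: 2·(2E) − 3·(2E) + 6·(30 + x) = 12, i.e. 180 + 6x − (180 + 5x) = 12.
Collecting terms: x = 12.
Then 2E = 180 + 5·12 = 240, so E = 120, V = 2E/3 = 80, F = 30 + 12 = 42.

12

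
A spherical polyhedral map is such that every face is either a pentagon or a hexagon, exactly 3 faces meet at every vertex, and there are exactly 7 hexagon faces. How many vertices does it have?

Let x be the number of pentagons; then F = 7 + x.
Edge–face incidences: 2E = 6·7 + 5·x = 42 + 5x.
Every vertex has degree 3, so 3V = 2E.
Euler: V − E + F = 2 ⇒ (2E)/3 − E + (7 + x) = 2.
Multiply by 6: 2·(2E) − 3·(2E) + 6·(7 + x) = 12, i.e. 42 + 6x − (42 + 5x) = 12.
Collecting terms: x = 12.
Then 2E = 42 + 5·12 = 102, so E = 51, V = 2E/3 = 34, F = 7 + 12 = 19.

34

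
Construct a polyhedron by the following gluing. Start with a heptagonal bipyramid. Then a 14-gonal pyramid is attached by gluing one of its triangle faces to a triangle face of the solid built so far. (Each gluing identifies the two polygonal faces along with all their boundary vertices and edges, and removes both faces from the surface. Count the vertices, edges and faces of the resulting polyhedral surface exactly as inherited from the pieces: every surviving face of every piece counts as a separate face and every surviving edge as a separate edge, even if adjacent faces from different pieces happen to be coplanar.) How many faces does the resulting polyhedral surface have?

A heptagonal bipyramid: V=9, E=21, F=14.
Attach a 14-gonal pyramid (V=15, E=28, F=15) along a 3-gon: merge 3 vertices and 3 edges, delete both glued faces → V=21, E=46, F=27.
Check: V − E + F = 21 − 46 + 27 = 2.

27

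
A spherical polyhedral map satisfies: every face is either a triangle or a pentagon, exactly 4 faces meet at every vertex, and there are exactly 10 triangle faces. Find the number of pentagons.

Let x be the number of pentagons; then F = 10 + x.
Edge–face incidences: 2E = 3·10 + 5·x = 30 + 5x.
Every vertex has degree 4, so 4V = 2E.
Euler: V − E + F = 2 ⇒ (2E)/4 − E + (10 + x) = 2.
Multiply by 8: 2·(2E) − 4·(2E) + 8·(10 + x) = 16, i.e. 80 + 8x − 2·(30 + 5x) = 16.
Collecting terms: −2x + 20 = 16, so −2x = −4, so x = 2.
Then 2E = 30 + 5·2 = 40, so E = 20, V = 2E/4 = 10, F = 10 + 2 = 12.

2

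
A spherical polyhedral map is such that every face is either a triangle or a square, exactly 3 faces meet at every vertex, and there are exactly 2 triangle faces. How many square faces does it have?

3

Let x be the number of squares; then F = 2 + x.
Edge–face incidences: 2E = 3·2 + 4·x = 6 + 4x.
Every vertex has degree 3, so 3V = 2E.
Euler: V − E + F = 2 ⇒ (2E)/3 − E + (2 + x) = 2.
Multiply by 6: 2·(2E) − 3·(2E) + 6·(2 + x) = 12, i.e. 12 + 6x − (6 + 4x) = 12.
Collecting terms: 2x + 6 = 12, so 2x = 6, so x = 3.
Then 2E = 6 + 4·3 = 18, so E = 9, V = 2E/3 = 6, F = 2 + 3 = 5.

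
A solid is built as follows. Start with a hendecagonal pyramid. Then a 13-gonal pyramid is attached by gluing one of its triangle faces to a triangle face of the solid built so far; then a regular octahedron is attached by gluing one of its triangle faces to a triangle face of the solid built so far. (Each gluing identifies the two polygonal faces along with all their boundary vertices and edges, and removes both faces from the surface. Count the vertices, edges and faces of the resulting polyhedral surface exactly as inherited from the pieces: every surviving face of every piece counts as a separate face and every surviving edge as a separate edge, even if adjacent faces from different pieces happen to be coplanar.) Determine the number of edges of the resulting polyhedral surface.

A hendecagonal pyramid: V=12, E=22, F=12.
Attach a 13-gonal pyramid (V=14, E=26, F=14) along a 3-gon: merge 3 vertices and 3 edges, delete both glued faces → V=23, E=45, F=24.
Attach a regular octahedron (V=6, E=12, F=8) along a 3-gon: merge 3 vertices and 3 edges, delete both glued faces → V=26, E=54, F=30.
Check: V − E + F = 26 − 54 + 30 = 2.

54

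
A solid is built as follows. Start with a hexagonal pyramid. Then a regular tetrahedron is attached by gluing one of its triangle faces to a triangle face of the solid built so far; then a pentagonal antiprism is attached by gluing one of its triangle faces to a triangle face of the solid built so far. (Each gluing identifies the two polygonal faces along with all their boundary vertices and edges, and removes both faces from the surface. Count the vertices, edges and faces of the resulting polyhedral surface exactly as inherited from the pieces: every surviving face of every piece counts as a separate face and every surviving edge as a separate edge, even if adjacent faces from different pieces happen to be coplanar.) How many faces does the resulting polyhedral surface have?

A hexagonal pyramid: V=7, E=12, F=7.
Attach a regular tetrahedron (V=4, E=6, F=4) along a 3-gon: merge 3 vertices and 3 edges, delete both glued faces → V=8, E=15, F=9.
Attach a pentagonal antiprism (V=10, E=20, F=12) along a 3-gon: merge 3 vertices and 3 edges, delete both glued faces → V=15, E=32, F=19.
Check: V − E + F = 15 − 32 + 19 = 2.

19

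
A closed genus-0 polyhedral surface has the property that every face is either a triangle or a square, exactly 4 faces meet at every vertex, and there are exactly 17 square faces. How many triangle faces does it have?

8

Let x be the number of triangles; then F = 17 + x.
Edge–face incidences: 2E = 4·17 + 3·x = 68 + 3x.
Every vertex has degree 4, so 4V = 2E.
Euler: V − E + F = 2 ⇒ (2E)/4 − E + (17 + x) = 2.
Multiply by 8: 2·(2E) − 4·(2E) + 8·(17 + x) = 16, i.e. 136 + 8x − 2·(68 + 3x) = 16.
Collecting terms: 2x = 16, so x = 8.
Then 2E = 68 + 3·8 = 92, so E = 46, V = 2E/4 = 23, F = 17 + 8 = 25.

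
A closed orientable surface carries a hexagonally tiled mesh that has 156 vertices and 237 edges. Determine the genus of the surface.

2

Every face is a hexagon and each edge borders two faces, so 6F = 2·237, giving F = 79.
χ = V − E + F = 156 − 237 + 79 = -2.
For a closed orientable surface χ = 2 − 2g, so g = (2 − (-2))/2 = 2.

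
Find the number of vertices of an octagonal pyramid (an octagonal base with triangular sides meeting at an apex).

9

A pyramid on an n-gon base has one n-gon and n triangles: V = 8 + 1 = 9, E = 2·8 = 16, F = 8 + 1 = 9.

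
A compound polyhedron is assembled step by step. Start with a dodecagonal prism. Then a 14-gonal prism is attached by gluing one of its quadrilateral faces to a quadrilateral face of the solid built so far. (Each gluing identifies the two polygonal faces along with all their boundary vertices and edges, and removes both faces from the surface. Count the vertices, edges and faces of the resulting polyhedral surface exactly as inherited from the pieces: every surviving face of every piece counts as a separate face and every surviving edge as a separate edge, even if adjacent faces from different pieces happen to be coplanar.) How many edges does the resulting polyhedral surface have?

A dodecagonal prism: V=24, E=36, F=14.
Attach a 14-gonal prism (V=28, E=42, F=16) along a 4-gon: merge 4 vertices and 4 edges, delete both glued faces → V=48, E=74, F=28.
Check: V − E + F = 48 − 74 + 28 = 2.

74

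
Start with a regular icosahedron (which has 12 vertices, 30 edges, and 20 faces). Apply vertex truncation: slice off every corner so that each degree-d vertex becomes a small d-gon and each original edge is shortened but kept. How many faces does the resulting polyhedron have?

Truncation replaces each original edge-end by a new vertex, so V′ = 2E = 60.
Each original edge survives, and each old vertex of degree d contributes d new edges; summing degrees gives Σd = 2E, so E′ = E + 2E = 3E = 90.
Each original face survives and each original vertex becomes one new face: F′ = F + V = 32.

32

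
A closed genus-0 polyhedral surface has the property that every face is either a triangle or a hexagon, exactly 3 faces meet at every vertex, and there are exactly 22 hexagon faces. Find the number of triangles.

Let x be the number of triangles; then F = 22 + x.
Edge–face incidences: 2E = 6·22 + 3·x = 132 + 3x.
Every vertex has degree 3, so 3V = 2E.
Euler: V − E + F = 2 ⇒ (2E)/3 − E + (22 + x) = 2.
Multiply by 6: 2·(2E) − 3·(2E) + 6·(22 + x) = 12, i.e. 132 + 6x − (132 + 3x) = 12.
Collecting terms: 3x = 12, so x = 4.
Then 2E = 132 + 3·4 = 144, so E = 72, V = 2E/3 = 48, F = 22 + 4 = 26.

4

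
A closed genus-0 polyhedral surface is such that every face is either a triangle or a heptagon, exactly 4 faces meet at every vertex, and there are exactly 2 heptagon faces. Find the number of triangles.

Let x be the number of triangles; then F = 2 + x.
Edge–face incidences: 2E = 7·2 + 3·x = 14 + 3x.
Every vertex has degree 4, so 4V = 2E.
Euler: V − E + F = 2 ⇒ (2E)/4 − E + (2 + x) = 2.
Multiply by 8: 2·(2E) − 4·(2E) + 8·(2 + x) = 16, i.e. 16 + 8x − 2·(14 + 3x) = 16.
Collecting terms: 2x − 12 = 16, so 2x = 28, so x = 14.
Then 2E = 14 + 3·14 = 56, so E = 28, V = 2E/4 = 14, F = 2 + 14 = 16.

14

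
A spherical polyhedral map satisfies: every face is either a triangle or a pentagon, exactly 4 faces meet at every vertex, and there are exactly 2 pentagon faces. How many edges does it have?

20

Let x be the number of triangles; then F = 2 + x.
Edge–face incidences: 2E = 5·2 + 3·x = 10 + 3x.
Every vertex has degree 4, so 4V = 2E.
Euler: V − E + F = 2 ⇒ (2E)/4 − E + (2 + x) = 2.
Multiply by 8: 2·(2E) − 4·(2E) + 8·(2 + x) = 16, i.e. 16 + 8x − 2·(10 + 3x) = 16.
Collecting terms: 2x − 4 = 16, so 2x = 20, so x = 10.
Then 2E = 10 + 3·10 = 40, so E = 20, V = 2E/4 = 10, F = 2 + 10 = 12.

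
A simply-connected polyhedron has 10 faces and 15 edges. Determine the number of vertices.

Here V − E + F = 2.
V = 2 + E − F = 2 + 15 − 10 = 7.

7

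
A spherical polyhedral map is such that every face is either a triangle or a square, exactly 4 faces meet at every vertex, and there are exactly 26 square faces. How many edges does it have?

64

Let x be the number of triangles; then F = 26 + x.
Edge–face incidences: 2E = 4·26 + 3·x = 104 + 3x.
Every vertex has degree 4, so 4V = 2E.
Euler: V − E + F = 2 ⇒ (2E)/4 − E + (26 + x) = 2.
Multiply by 8: 2·(2E) − 4·(2E) + 8·(26 + x) = 16, i.e. 208 + 8x − 2·(104 + 3x) = 16.
Collecting terms: 2x = 16, so x = 8.
Then 2E = 104 + 3·8 = 128, so E = 64, V = 2E/4 = 32, F = 26 + 8 = 34.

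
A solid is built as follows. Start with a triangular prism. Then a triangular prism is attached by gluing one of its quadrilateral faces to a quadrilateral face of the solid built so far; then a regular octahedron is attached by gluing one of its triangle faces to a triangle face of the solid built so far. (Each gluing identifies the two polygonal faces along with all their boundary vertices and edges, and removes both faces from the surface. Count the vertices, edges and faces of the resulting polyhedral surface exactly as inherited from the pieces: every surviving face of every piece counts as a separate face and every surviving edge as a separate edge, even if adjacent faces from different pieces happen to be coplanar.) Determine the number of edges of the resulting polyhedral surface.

A triangular prism: V=6, E=9, F=5.
Attach a triangular prism (V=6, E=9, F=5) along a 4-gon: merge 4 vertices and 4 edges, delete both glued faces → V=8, E=14, F=8.
Attach a regular octahedron (V=6, E=12, F=8) along a 3-gon: merge 3 vertices and 3 edges, delete both glued faces → V=11, E=23, F=14.
Check: V − E + F = 11 − 23 + 14 = 2.

23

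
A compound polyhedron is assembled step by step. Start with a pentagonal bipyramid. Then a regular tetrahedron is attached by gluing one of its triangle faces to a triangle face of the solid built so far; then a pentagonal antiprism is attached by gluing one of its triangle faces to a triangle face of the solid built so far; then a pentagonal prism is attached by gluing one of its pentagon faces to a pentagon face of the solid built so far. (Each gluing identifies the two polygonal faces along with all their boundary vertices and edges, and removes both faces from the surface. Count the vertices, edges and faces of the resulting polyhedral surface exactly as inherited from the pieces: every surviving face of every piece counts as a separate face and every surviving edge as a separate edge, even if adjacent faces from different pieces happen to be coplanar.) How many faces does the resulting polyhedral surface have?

27

A pentagonal bipyramid: V=7, E=15, F=10.
Attach a regular tetrahedron (V=4, E=6, F=4) along a 3-gon: merge 3 vertices and 3 edges, delete both glued faces → V=8, E=18, F=12.
Attach a pentagonal antiprism (V=10, E=20, F=12) along a 3-gon: merge 3 vertices and 3 edges, delete both glued faces → V=15, E=35, F=22.
Attach a pentagonal prism (V=10, E=15, F=7) along a 5-gon: merge 5 vertices and 5 edges, delete both glued faces → V=20, E=45, F=27.
Check: V − E + F = 20 − 45 + 27 = 2.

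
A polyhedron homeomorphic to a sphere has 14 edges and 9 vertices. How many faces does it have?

7

Here V − E + F = 2.
F = 2 − V + E = 2 − 9 + 14 = 7.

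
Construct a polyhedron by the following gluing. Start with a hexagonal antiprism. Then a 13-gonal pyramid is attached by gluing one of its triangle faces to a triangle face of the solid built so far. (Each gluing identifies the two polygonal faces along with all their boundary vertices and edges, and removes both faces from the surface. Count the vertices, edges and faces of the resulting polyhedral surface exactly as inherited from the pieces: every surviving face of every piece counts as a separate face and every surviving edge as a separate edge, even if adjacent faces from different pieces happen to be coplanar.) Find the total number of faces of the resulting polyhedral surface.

A hexagonal antiprism: V=12, E=24, F=14.
Attach a 13-gonal pyramid (V=14, E=26, F=14) along a 3-gon: merge 3 vertices and 3 edges, delete both glued faces → V=23, E=47, F=26.
Check: V − E + F = 23 − 47 + 26 = 2.

26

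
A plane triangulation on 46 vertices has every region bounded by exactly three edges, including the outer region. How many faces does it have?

88

In a plane triangulation 3F = 2E and V − E + F = 2, so F = 2V − 4 = 2·46 − 4 = 88.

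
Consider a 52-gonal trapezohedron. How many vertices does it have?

106

The n-trapezohedron (dual of the n-antiprism) has V = 2·52 + 2 = 106, E = 4·52 = 208, F = 2·52 = 104.
Check: V − E + F = 106 − 208 + 104 = 2.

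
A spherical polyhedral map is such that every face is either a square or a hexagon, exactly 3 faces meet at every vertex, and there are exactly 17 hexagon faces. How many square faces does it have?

6

Let x be the number of squares; then F = 17 + x.
Edge–face incidences: 2E = 6·17 + 4·x = 102 + 4x.
Every vertex has degree 3, so 3V = 2E.
Euler: V − E + F = 2 ⇒ (2E)/3 − E + (17 + x) = 2.
Multiply by 6: 2·(2E) − 3·(2E) + 6·(17 + x) = 12, i.e. 102 + 6x − (102 + 4x) = 12.
Collecting terms: 2x = 12, so x = 6.
Then 2E = 102 + 4·6 = 126, so E = 63, V = 2E/3 = 42, F = 17 + 6 = 23.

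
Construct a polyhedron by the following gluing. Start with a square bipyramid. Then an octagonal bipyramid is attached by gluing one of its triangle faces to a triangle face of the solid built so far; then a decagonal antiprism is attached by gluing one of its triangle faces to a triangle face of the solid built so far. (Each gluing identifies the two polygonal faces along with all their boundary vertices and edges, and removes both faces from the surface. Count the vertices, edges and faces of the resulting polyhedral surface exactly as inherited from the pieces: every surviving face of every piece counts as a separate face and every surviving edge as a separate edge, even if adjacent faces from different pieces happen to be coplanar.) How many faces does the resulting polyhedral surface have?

42

A square bipyramid: V=6, E=12, F=8.
Attach an octagonal bipyramid (V=10, E=24, F=16) along a 3-gon: merge 3 vertices and 3 edges, delete both glued faces → V=13, E=33, F=22.
Attach a decagonal antiprism (V=20, E=40, F=22) along a 3-gon: merge 3 vertices and 3 edges, delete both glued faces → V=30, E=70, F=42.
Check: V − E + F = 30 − 70 + 42 = 2.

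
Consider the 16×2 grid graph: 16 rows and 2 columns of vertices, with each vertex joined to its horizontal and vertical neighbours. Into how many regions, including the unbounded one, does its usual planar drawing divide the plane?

The grid has V = 16·2 = 32 vertices and E = 16·1 + 2·15 = 46 edges.
F = 2 − V + E = 2 − 32 + 46 = 16.

16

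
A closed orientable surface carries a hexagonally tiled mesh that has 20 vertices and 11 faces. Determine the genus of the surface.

Every face is a hexagon, so 2E = 6·11 = 66, giving E = 33.
χ = V − E + F = 20 − 33 + 11 = -2.
For a closed orientable surface χ = 2 − 2g, so g = (2 − (-2))/2 = 2.

2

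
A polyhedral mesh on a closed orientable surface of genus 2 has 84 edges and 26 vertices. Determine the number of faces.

56

For a closed orientable surface of genus 2, χ = 2 − 2·2 = -2.
F = -2 − V + E = -2 − 26 + 84 = 56.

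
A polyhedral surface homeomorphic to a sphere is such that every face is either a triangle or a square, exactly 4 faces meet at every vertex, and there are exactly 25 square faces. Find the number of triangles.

Let x be the number of triangles; then F = 25 + x.
Edge–face incidences: 2E = 4·25 + 3·x = 100 + 3x.
Every vertex has degree 4, so 4V = 2E.
Euler: V − E + F = 2 ⇒ (2E)/4 − E + (25 + x) = 2.
Multiply by 8: 2·(2E) − 4·(2E) + 8·(25 + x) = 16, i.e. 200 + 8x − 2·(100 + 3x) = 16.
Collecting terms: 2x = 16, so x = 8.
Then 2E = 100 + 3·8 = 124, so E = 62, V = 2E/4 = 31, F = 25 + 8 = 33.

8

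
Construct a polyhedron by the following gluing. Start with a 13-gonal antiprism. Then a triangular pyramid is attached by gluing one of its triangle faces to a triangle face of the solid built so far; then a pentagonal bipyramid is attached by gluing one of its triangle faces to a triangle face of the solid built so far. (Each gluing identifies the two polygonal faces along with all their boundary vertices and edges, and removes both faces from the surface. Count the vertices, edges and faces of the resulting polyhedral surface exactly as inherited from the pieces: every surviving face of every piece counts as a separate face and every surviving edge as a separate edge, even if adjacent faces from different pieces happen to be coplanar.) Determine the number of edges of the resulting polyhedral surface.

A 13-gonal antiprism: V=26, E=52, F=28.
Attach a triangular pyramid (V=4, E=6, F=4) along a 3-gon: merge 3 vertices and 3 edges, delete both glued faces → V=27, E=55, F=30.
Attach a pentagonal bipyramid (V=7, E=15, F=10) along a 3-gon: merge 3 vertices and 3 edges, delete both glued faces → V=31, E=67, F=38.
Check: V − E + F = 31 − 67 + 38 = 2.

67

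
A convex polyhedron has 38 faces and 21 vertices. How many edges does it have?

Here V − E + F = 2.
E = V + F − (2) = 21 + 38 − (2) = 57.

57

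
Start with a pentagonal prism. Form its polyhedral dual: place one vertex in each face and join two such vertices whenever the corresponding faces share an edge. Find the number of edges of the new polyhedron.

15

The base solid has V = 10, E = 15, F = 7.
The dual swaps V and F and preserves E: V′ = F = 7, E′ = E = 15, F′ = V = 10.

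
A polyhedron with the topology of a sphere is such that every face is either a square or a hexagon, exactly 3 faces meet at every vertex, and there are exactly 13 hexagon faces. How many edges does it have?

Let x be the number of squares; then F = 13 + x.
Edge–face incidences: 2E = 6·13 + 4·x = 78 + 4x.
Every vertex has degree 3, so 3V = 2E.
Euler: V − E + F = 2 ⇒ (2E)/3 − E + (13 + x) = 2.
Multiply by 6: 2·(2E) − 3·(2E) + 6·(13 + x) = 12, i.e. 78 + 6x − (78 + 4x) = 12.
Collecting terms: 2x = 12, so x = 6.
Then 2E = 78 + 4·6 = 102, so E = 51, V = 2E/3 = 34, F = 13 + 6 = 19.

51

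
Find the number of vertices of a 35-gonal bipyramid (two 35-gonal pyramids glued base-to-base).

37

A bipyramid over an n-gon has 2n triangular faces and n + 2 vertices: V = 35 + 2 = 37, E = 3·35 = 105, F = 2·35 = 70.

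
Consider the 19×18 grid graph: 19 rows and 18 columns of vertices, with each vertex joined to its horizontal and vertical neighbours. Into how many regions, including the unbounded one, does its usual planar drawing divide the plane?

The grid has V = 19·18 = 342 vertices and E = 19·17 + 18·18 = 647 edges.
F = 2 − V + E = 2 − 342 + 647 = 307.

307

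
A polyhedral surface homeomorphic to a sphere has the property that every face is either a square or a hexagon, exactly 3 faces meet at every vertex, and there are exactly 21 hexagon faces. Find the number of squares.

6

Let x be the number of squares; then F = 21 + x.
Edge–face incidences: 2E = 6·21 + 4·x = 126 + 4x.
Every vertex has degree 3, so 3V = 2E.
Euler: V − E + F = 2 ⇒ (2E)/3 − E + (21 + x) = 2.
Multiply by 6: 2·(2E) − 3·(2E) + 6·(21 + x) = 12, i.e. 126 + 6x − (126 + 4x) = 12.
Collecting terms: 2x = 12, so x = 6.
Then 2E = 126 + 4·6 = 150, so E = 75, V = 2E/3 = 50, F = 21 + 6 = 27.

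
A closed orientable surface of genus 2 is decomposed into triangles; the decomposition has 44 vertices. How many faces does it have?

92

χ = 2 − 2·2 = -2, and every face is a triangle so 3F = 2E.
V − E + F = -2 with E = 3F/2 gives 44 − (3/2 − 1)·F = -2, so F = 92 and E = 138.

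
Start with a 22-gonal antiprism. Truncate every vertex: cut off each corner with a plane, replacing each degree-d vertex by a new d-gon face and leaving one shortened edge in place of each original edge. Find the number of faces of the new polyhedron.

90

The base solid has V = 44, E = 88, F = 46.
Truncation replaces each original edge-end by a new vertex, so V′ = 2E = 176.
Each original edge survives, and each old vertex of degree d contributes d new edges; summing degrees gives Σd = 2E, so E′ = E + 2E = 3E = 264.
Each original face survives and each original vertex becomes one new face: F′ = F + V = 90.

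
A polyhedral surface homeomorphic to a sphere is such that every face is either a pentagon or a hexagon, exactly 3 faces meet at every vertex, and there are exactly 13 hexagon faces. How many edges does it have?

Let x be the number of pentagons; then F = 13 + x.
Edge–face incidences: 2E = 6·13 + 5·x = 78 + 5x.
Every vertex has degree 3, so 3V = 2E.
Euler: V − E + F = 2 ⇒ (2E)/3 − E + (13 + x) = 2.
Multiply by 6: 2·(2E) − 3·(2E) + 6·(13 + x) = 12, i.e. 78 + 6x − (78 + 5x) = 12.
Collecting terms: x = 12.
Then 2E = 78 + 5·12 = 138, so E = 69, V = 2E/3 = 46, F = 13 + 12 = 25.

69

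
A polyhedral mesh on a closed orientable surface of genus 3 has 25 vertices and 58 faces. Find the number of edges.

For a closed orientable surface of genus 3, χ = 2 − 2·3 = -4.
E = V + F − (-4) = 25 + 58 − (-4) = 87.

87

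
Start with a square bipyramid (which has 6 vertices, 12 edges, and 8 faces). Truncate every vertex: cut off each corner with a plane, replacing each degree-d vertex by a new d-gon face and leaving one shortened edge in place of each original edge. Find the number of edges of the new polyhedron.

Truncation replaces each original edge-end by a new vertex, so V′ = 2E = 24.
Each original edge survives, and each old vertex of degree d contributes d new edges; summing degrees gives Σd = 2E, so E′ = E + 2E = 3E = 36.
Each original face survives and each original vertex becomes one new face: F′ = F + V = 14.

36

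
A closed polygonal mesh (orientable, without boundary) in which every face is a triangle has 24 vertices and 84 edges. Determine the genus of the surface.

Every face is a triangle and each edge borders two faces, so 3F = 2·84, giving F = 56.
χ = V − E + F = 24 − 84 + 56 = -4.
For a closed orientable surface χ = 2 − 2g, so g = (2 − (-4))/2 = 3.

3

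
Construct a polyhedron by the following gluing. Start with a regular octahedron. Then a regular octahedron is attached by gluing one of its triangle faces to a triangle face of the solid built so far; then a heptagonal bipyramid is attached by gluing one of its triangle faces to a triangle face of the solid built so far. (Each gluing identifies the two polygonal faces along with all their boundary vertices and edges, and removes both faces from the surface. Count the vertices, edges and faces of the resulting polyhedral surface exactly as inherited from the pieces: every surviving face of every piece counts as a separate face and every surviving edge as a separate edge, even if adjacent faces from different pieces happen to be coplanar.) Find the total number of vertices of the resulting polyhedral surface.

A regular octahedron: V=6, E=12, F=8.
Attach a regular octahedron (V=6, E=12, F=8) along a 3-gon: merge 3 vertices and 3 edges, delete both glued faces → V=9, E=21, F=14.
Attach a heptagonal bipyramid (V=9, E=21, F=14) along a 3-gon: merge 3 vertices and 3 edges, delete both glued faces → V=15, E=39, F=26.
Check: V − E + F = 15 − 39 + 26 = 2.

15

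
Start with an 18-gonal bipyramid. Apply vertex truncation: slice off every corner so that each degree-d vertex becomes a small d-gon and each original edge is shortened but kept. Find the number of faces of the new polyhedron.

56

The base solid has V = 20, E = 54, F = 36.
Truncation replaces each original edge-end by a new vertex, so V′ = 2E = 108.
Each original edge survives, and each old vertex of degree d contributes d new edges; summing degrees gives Σd = 2E, so E′ = E + 2E = 3E = 162.
Each original face survives and each original vertex becomes one new face: F′ = F + V = 56.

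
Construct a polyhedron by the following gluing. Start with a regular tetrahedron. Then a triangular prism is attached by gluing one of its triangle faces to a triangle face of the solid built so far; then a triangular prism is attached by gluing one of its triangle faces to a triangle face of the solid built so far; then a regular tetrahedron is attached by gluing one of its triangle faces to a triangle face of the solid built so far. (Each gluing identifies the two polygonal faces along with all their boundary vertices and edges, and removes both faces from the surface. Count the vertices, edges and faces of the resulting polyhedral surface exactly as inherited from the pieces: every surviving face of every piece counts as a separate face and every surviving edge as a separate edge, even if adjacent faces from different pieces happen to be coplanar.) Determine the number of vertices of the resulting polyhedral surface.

11

A regular tetrahedron: V=4, E=6, F=4.
Attach a triangular prism (V=6, E=9, F=5) along a 3-gon: merge 3 vertices and 3 edges, delete both glued faces → V=7, E=12, F=7.
Attach a triangular prism (V=6, E=9, F=5) along a 3-gon: merge 3 vertices and 3 edges, delete both glued faces → V=10, E=18, F=10.
Attach a regular tetrahedron (V=4, E=6, F=4) along a 3-gon: merge 3 vertices and 3 edges, delete both glued faces → V=11, E=21, F=12.
Check: V − E + F = 11 − 21 + 12 = 2.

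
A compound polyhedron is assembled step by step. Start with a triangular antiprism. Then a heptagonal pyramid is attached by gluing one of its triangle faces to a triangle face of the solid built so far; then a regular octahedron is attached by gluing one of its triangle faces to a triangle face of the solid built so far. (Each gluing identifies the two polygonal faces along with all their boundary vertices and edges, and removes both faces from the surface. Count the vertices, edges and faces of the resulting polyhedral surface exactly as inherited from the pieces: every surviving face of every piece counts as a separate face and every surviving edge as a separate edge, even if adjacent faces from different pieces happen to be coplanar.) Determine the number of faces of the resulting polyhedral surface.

A triangular antiprism: V=6, E=12, F=8.
Attach a heptagonal pyramid (V=8, E=14, F=8) along a 3-gon: merge 3 vertices and 3 edges, delete both glued faces → V=11, E=23, F=14.
Attach a regular octahedron (V=6, E=12, F=8) along a 3-gon: merge 3 vertices and 3 edges, delete both glued faces → V=14, E=32, F=20.
Check: V − E + F = 14 − 32 + 20 = 2.

20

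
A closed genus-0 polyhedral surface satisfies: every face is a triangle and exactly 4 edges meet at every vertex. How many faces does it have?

Each face has 3 edges and each edge borders two faces, so 2E = 3F.
Each vertex has degree 4, so 4V = 2E and hence V = 3F/4.
Euler: V − E + F = 2 ⇒ (3F/4) − (3F/2) + F = 2.
Multiply by 8: (6 − 12 + 8)F = 16, i.e. 2F = 16.
So F = 8, E = 3·8/2 = 12, V = 3·8/4 = 6.

8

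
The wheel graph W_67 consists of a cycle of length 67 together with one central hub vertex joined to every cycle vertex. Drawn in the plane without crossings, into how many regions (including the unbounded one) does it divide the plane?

W_67 has V = 67 + 1 = 68 vertices and E = 2·67 = 134 edges.
By Euler's formula F = 2 − V + E = 2 − 68 + 134 = 68.

68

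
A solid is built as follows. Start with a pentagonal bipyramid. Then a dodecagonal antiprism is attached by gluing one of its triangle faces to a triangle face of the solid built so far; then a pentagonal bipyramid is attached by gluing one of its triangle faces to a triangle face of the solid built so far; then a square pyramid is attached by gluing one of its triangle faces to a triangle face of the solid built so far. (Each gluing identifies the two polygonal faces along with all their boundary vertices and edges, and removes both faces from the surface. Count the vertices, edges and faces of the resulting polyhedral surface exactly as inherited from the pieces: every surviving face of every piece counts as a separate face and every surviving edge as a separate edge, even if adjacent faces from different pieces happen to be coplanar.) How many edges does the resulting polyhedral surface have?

77

A pentagonal bipyramid: V=7, E=15, F=10.
Attach a dodecagonal antiprism (V=24, E=48, F=26) along a 3-gon: merge 3 vertices and 3 edges, delete both glued faces → V=28, E=60, F=34.
Attach a pentagonal bipyramid (V=7, E=15, F=10) along a 3-gon: merge 3 vertices and 3 edges, delete both glued faces → V=32, E=72, F=42.
Attach a square pyramid (V=5, E=8, F=5) along a 3-gon: merge 3 vertices and 3 edges, delete both glued faces → V=34, E=77, F=45.
Check: V − E + F = 34 − 77 + 45 = 2.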